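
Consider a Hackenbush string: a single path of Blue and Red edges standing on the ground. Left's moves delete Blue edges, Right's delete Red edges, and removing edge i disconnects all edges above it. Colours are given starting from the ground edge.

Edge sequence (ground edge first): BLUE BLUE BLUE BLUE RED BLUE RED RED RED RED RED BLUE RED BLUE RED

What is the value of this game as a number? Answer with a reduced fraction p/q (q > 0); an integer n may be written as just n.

Build v(s[:k]) for k = 1..15, string s = BLUE BLUE BLUE BLUE RED BLUE RED RED RED RED RED BLUE RED BLUE RED.
edge 1 of 15 (BLUE): { 0 | ∅ } => 1
edge 2 of 15 (BLUE): { 0; 1 | ∅ } => 2
edge 3 of 15 (BLUE): { 0; 1; 2 | ∅ } => 3
edge 4 of 15 (BLUE): { 0; 1; 2; 3 | ∅ } => 4
edge 5 of 15 (RED): { 0; 1; 2; 3 | 4 } => 7/2
edge 6 of 15 (BLUE): { 0; 1; 2; 3; 7/2 | 4 } => 15/4
edge 7 of 15 (RED): { 0; 1; 2; 3; 7/2 | 15/4; 4 } => 29/8
edge 8 of 15 (RED): { 0; 1; 2; 3; 7/2 | 29/8; 15/4; 4 } => 57/16
edge 9 of 15 (RED): { 0; 1; 2; 3; 7/2 | 57/16; 29/8; 15/4; 4 } => 113/32
edge 10 of 15 (RED): { 0; 1; 2; 3; 7/2 | 113/32; 57/16; 29/8; 15/4; 4 } => 225/64
edge 11 of 15 (RED): { 0; 1; 2; 3; 7/2 | 225/64; 113/32; 57/16; 29/8; 15/4; 4 } => 449/128
edge 12 of 15 (BLUE): { 0; 1; 2; 3; 7/2; 449/128 | 225/64; 113/32; 57/16; 29/8; 15/4; 4 } => 899/256
edge 13 of 15 (RED): { 0; 1; 2; 3; 7/2; 449/128 | 899/256; 225/64; 113/32; 57/16; 29/8; 15/4; 4 } => 1797/512
edge 14 of 15 (BLUE): { 0; 1; 2; 3; 7/2; 449/128; 1797/512 | 899/256; 225/64; 113/32; 57/16; 29/8; 15/4; 4 } => 3595/1024
edge 15 of 15 (RED): { 0; 1; 2; 3; 7/2; 449/128; 1797/512 | 3595/1024; 899/256; 225/64; 113/32; 57/16; 29/8; 15/4; 4 } => 7189/2048

7189/2048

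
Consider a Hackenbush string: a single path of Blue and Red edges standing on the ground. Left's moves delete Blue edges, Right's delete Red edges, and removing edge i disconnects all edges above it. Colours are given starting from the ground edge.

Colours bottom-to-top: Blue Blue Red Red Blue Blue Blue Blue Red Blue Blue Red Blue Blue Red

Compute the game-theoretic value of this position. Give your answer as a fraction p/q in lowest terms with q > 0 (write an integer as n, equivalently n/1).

12141/8192

B: Left { 0 }, Right { none } so simplest 1
BB: Left { 0; 1 }, Right { none } so simplest 2
BBR: Left { 0; 1 }, Right { 2 } so simplest 3/2
BBRR: Left { 0; 1 }, Right { 3/2; 2 } so simplest 5/4
BBRRB: Left { 0; 1; 5/4 }, Right { 3/2; 2 } so simplest 11/8
BBRRBB: Left { 0; 1; 5/4; 11/8 }, Right { 3/2; 2 } so simplest 23/16
BBRRBBB: Left { 0; 1; 5/4; 11/8; 23/16 }, Right { 3/2; 2 } so simplest 47/32
BBRRBBBB: Left { 0; 1; 5/4; 11/8; 23/16; 47/32 }, Right { 3/2; 2 } so simplest 95/64
BBRRBBBBR: Left { 0; 1; 5/4; 11/8; 23/16; 47/32 }, Right { 95/64; 3/2; 2 } so simplest 189/128
BBRRBBBBRB: Left { 0; 1; 5/4; 11/8; 23/16; 47/32; 189/128 }, Right { 95/64; 3/2; 2 } so simplest 379/256
BBRRBBBBRBB: Left { 0; 1; 5/4; 11/8; 23/16; 47/32; 189/128; 379/256 }, Right { 95/64; 3/2; 2 } so simplest 759/512
BBRRBBBBRBBR: Left { 0; 1; 5/4; 11/8; 23/16; 47/32; 189/128; 379/256 }, Right { 759/512; 95/64; 3/2; 2 } so simplest 1517/1024
BBRRBBBBRBBRB: Left { 0; 1; 5/4; 11/8; 23/16; 47/32; 189/128; 379/256; 1517/1024 }, Right { 759/512; 95/64; 3/2; 2 } so simplest 3035/2048
BBRRBBBBRBBRBB: Left { 0; 1; 5/4; 11/8; 23/16; 47/32; 189/128; 379/256; 1517/1024; 3035/2048 }, Right { 759/512; 95/64; 3/2; 2 } so simplest 6071/4096
BBRRBBBBRBBRBBR: Left { 0; 1; 5/4; 11/8; 23/16; 47/32; 189/128; 379/256; 1517/1024; 3035/2048 }, Right { 6071/4096; 759/512; 95/64; 3/2; 2 } so simplest 12141/8192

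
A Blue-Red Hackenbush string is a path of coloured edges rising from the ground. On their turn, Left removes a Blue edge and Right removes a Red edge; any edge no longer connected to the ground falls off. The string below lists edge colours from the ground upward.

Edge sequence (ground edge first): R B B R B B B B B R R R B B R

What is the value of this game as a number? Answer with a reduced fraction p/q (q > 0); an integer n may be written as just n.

-4211/16384

edge 1 of 15 (R): { (no moves) | 0 } so -1
edge 2 of 15 (B): { -1 | 0 } so -1/2
edge 3 of 15 (B): { -1; -1/2 | 0 } so -1/4
edge 4 of 15 (R): { -1; -1/2 | -1/4; 0 } so -3/8
edge 5 of 15 (B): { -1; -1/2; -3/8 | -1/4; 0 } so -5/16
edge 6 of 15 (B): { -1; -1/2; -3/8; -5/16 | -1/4; 0 } so -9/32
edge 7 of 15 (B): { -1; -1/2; -3/8; -5/16; -9/32 | -1/4; 0 } so -17/64
edge 8 of 15 (B): { -1; -1/2; -3/8; -5/16; -9/32; -17/64 | -1/4; 0 } so -33/128
edge 9 of 15 (B): { -1; -1/2; -3/8; -5/16; -9/32; -17/64; -33/128 | -1/4; 0 } so -65/256
edge 10 of 15 (R): { -1; -1/2; -3/8; -5/16; -9/32; -17/64; -33/128 | -65/256; -1/4; 0 } so -131/512
edge 11 of 15 (R): { -1; -1/2; -3/8; -5/16; -9/32; -17/64; -33/128 | -131/512; -65/256; -1/4; 0 } so -263/1024
edge 12 of 15 (R): { -1; -1/2; -3/8; -5/16; -9/32; -17/64; -33/128 | -263/1024; -131/512; -65/256; -1/4; 0 } so -527/2048
edge 13 of 15 (B): { -1; -1/2; -3/8; -5/16; -9/32; -17/64; -33/128; -527/2048 | -263/1024; -131/512; -65/256; -1/4; 0 } so -1053/4096
edge 14 of 15 (B): { -1; -1/2; -3/8; -5/16; -9/32; -17/64; -33/128; -527/2048; -1053/4096 | -263/1024; -131/512; -65/256; -1/4; 0 } so -2105/8192
edge 15 of 15 (R): { -1; -1/2; -3/8; -5/16; -9/32; -17/64; -33/128; -527/2048; -1053/4096 | -2105/8192; -263/1024; -131/512; -65/256; -1/4; 0 } so -4211/16384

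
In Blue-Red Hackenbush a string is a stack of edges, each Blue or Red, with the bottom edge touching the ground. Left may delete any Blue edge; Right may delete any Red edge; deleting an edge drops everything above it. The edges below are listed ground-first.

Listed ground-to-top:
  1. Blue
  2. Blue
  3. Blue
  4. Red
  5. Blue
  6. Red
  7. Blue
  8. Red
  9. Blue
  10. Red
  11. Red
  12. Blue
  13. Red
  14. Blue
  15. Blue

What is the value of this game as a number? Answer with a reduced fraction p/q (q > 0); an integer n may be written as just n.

10903/4096

Build v(s[:k]) for k = 1..15, string s = Blue Blue Blue Red Blue Red Blue Red Blue Red Red Blue Red Blue Blue.
v_1 [B]  L=[0]  R=[none]  ⇒ 1
v_2 [BB]  L=[0,1]  R=[none]  ⇒ 2
v_3 [BBB]  L=[0,1,2]  R=[none]  ⇒ 3
v_4 [BBBR]  L=[0,1,2]  R=[3]  ⇒ 5/2
v_5 [BBBRB]  L=[0,1,2,5/2]  R=[3]  ⇒ 11/4
v_6 [BBBRBR]  L=[0,1,2,5/2]  R=[11/4,3]  ⇒ 21/8
v_7 [BBBRBRB]  L=[0,1,2,5/2,21/8]  R=[11/4,3]  ⇒ 43/16
v_8 [BBBRBRBR]  L=[0,1,2,5/2,21/8]  R=[43/16,11/4,3]  ⇒ 85/32
v_9 [BBBRBRBRB]  L=[0,1,2,5/2,21/8,85/32]  R=[43/16,11/4,3]  ⇒ 171/64
v_10 [BBBRBRBRBR]  L=[0,1,2,5/2,21/8,85/32]  R=[171/64,43/16,11/4,3]  ⇒ 341/128
v_11 [BBBRBRBRBRR]  L=[0,1,2,5/2,21/8,85/32]  R=[341/128,171/64,43/16,11/4,3]  ⇒ 681/256
v_12 [BBBRBRBRBRRB]  L=[0,1,2,5/2,21/8,85/32,681/256]  R=[341/128,171/64,43/16,11/4,3]  ⇒ 1363/512
v_13 [BBBRBRBRBRRBR]  L=[0,1,2,5/2,21/8,85/32,681/256]  R=[1363/512,341/128,171/64,43/16,11/4,3]  ⇒ 2725/1024
v_14 [BBBRBRBRBRRBRB]  L=[0,1,2,5/2,21/8,85/32,681/256,2725/1024]  R=[1363/512,341/128,171/64,43/16,11/4,3]  ⇒ 5451/2048
v_15 [BBBRBRBRBRRBRBB]  L=[0,1,2,5/2,21/8,85/32,681/256,2725/1024,5451/2048]  R=[1363/512,341/128,171/64,43/16,11/4,3]  ⇒ 10903/4096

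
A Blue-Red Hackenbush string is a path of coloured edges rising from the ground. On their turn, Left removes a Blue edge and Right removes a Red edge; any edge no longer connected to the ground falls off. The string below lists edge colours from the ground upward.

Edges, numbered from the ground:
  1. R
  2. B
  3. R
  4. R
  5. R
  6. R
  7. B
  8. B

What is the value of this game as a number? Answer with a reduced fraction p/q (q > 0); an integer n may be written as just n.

-121/128

edge 1 of 8 (R): { · | 0 } => -1
edge 2 of 8 (B): { -1 | 0 } => -1/2
edge 3 of 8 (R): { -1 | -1/2; 0 } => -3/4
edge 4 of 8 (R): { -1 | -3/4; -1/2; 0 } => -7/8
edge 5 of 8 (R): { -1 | -7/8; -3/4; -1/2; 0 } => -15/16
edge 6 of 8 (R): { -1 | -15/16; -7/8; -3/4; -1/2; 0 } => -31/32
edge 7 of 8 (B): { -1; -31/32 | -15/16; -7/8; -3/4; -1/2; 0 } => -61/64
edge 8 of 8 (B): { -1; -31/32; -61/64 | -15/16; -7/8; -3/4; -1/2; 0 } => -121/128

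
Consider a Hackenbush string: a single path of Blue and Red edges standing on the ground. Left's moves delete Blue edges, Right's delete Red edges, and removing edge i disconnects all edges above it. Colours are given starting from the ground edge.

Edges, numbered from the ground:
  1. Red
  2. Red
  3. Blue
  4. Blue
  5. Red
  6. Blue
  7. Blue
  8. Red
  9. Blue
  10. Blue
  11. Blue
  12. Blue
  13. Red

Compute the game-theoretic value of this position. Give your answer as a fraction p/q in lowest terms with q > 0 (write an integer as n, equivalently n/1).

-2627/2048

Build value(s[:k]) for k = 1..13, string s = Red Red Blue Blue Red Blue Blue Red Blue Blue Blue Blue Red.
edge 1 of 13 (Red): { (no moves) | 0 } ⇒ -1
edge 2 of 13 (Red): { (no moves) | -1,0 } ⇒ -2
edge 3 of 13 (Blue): { -2 | -1,0 } ⇒ -3/2
edge 4 of 13 (Blue): { -2,-3/2 | -1,0 } ⇒ -5/4
edge 5 of 13 (Red): { -2,-3/2 | -5/4,-1,0 } ⇒ -11/8
edge 6 of 13 (Blue): { -2,-3/2,-11/8 | -5/4,-1,0 } ⇒ -21/16
edge 7 of 13 (Blue): { -2,-3/2,-11/8,-21/16 | -5/4,-1,0 } ⇒ -41/32
edge 8 of 13 (Red): { -2,-3/2,-11/8,-21/16 | -41/32,-5/4,-1,0 } ⇒ -83/64
edge 9 of 13 (Blue): { -2,-3/2,-11/8,-21/16,-83/64 | -41/32,-5/4,-1,0 } ⇒ -165/128
edge 10 of 13 (Blue): { -2,-3/2,-11/8,-21/16,-83/64,-165/128 | -41/32,-5/4,-1,0 } ⇒ -329/256
edge 11 of 13 (Blue): { -2,-3/2,-11/8,-21/16,-83/64,-165/128,-329/256 | -41/32,-5/4,-1,0 } ⇒ -657/512
edge 12 of 13 (Blue): { -2,-3/2,-11/8,-21/16,-83/64,-165/128,-329/256,-657/512 | -41/32,-5/4,-1,0 } ⇒ -1313/1024
edge 13 of 13 (Red): { -2,-3/2,-11/8,-21/16,-83/64,-165/128,-329/256,-657/512 | -1313/1024,-41/32,-5/4,-1,0 } ⇒ -2627/2048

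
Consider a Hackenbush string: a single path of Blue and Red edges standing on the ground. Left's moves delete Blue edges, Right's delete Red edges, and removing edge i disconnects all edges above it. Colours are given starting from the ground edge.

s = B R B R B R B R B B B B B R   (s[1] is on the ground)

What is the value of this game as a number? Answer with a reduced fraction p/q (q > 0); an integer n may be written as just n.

5501/8192

1 of 14 · B · max L 0 · min R +∞ => 1
2 of 14 · BR · max L 0 · min R 1 => 1/2
3 of 14 · BRB · max L 1/2 · min R 1 => 3/4
4 of 14 · BRBR · max L 1/2 · min R 3/4 => 5/8
5 of 14 · BRBRB · max L 5/8 · min R 3/4 => 11/16
6 of 14 · BRBRBR · max L 5/8 · min R 11/16 => 21/32
7 of 14 · BRBRBRB · max L 21/32 · min R 11/16 => 43/64
8 of 14 · BRBRBRBR · max L 21/32 · min R 43/64 => 85/128
9 of 14 · BRBRBRBRB · max L 85/128 · min R 43/64 => 171/256
10 of 14 · BRBRBRBRBB · max L 171/256 · min R 43/64 => 343/512
11 of 14 · BRBRBRBRBBB · max L 343/512 · min R 43/64 => 687/1024
12 of 14 · BRBRBRBRBBBB · max L 687/1024 · min R 43/64 => 1375/2048
13 of 14 · BRBRBRBRBBBBB · max L 1375/2048 · min R 43/64 => 2751/4096
14 of 14 · BRBRBRBRBBBBBR · max L 1375/2048 · min R 2751/4096 => 5501/8192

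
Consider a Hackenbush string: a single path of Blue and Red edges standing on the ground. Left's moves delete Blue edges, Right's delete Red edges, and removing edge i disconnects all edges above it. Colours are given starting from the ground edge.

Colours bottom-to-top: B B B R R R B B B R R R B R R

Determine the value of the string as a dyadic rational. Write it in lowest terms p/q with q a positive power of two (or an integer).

1 of 15 · B · max L 0 · min R +∞ → 1
2 of 15 · BB · max L 1 · min R +∞ → 2
3 of 15 · BBB · max L 2 · min R +∞ → 3
4 of 15 · BBBR · max L 2 · min R 3 → 5/2
5 of 15 · BBBRR · max L 2 · min R 5/2 → 9/4
6 of 15 · BBBRRR · max L 2 · min R 9/4 → 17/8
7 of 15 · BBBRRRB · max L 17/8 · min R 9/4 → 35/16
8 of 15 · BBBRRRBB · max L 35/16 · min R 9/4 → 71/32
9 of 15 · BBBRRRBBB · max L 71/32 · min R 9/4 → 143/64
10 of 15 · BBBRRRBBBR · max L 71/32 · min R 143/64 → 285/128
11 of 15 · BBBRRRBBBRR · max L 71/32 · min R 285/128 → 569/256
12 of 15 · BBBRRRBBBRRR · max L 71/32 · min R 569/256 → 1137/512
13 of 15 · BBBRRRBBBRRRB · max L 1137/512 · min R 569/256 → 2275/1024
14 of 15 · BBBRRRBBBRRRBR · max L 1137/512 · min R 2275/1024 → 4549/2048
15 of 15 · BBBRRRBBBRRRBRR · max L 1137/512 · min R 4549/2048 → 9097/4096

9097/4096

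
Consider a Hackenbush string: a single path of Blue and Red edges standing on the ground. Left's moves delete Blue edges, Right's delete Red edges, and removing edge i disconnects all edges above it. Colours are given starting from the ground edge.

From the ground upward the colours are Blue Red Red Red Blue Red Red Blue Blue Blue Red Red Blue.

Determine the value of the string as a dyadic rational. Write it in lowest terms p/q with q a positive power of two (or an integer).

627/4096

Recurse on prefixes of the 13-edge string Blue Red Red Red Blue Red Red Blue Blue Blue Red Red Blue:
step 1: add Blue to get B; options L={ 0 } R={ ∅ } = 1
step 2: add Red to get BR; options L={ 0 } R={ 1 } = 1/2
step 3: add Red to get BRR; options L={ 0 } R={ 1/2; 1 } = 1/4
step 4: add Red to get BRRR; options L={ 0 } R={ 1/4; 1/2; 1 } = 1/8
step 5: add Blue to get BRRRB; options L={ 0; 1/8 } R={ 1/4; 1/2; 1 } = 3/16
step 6: add Red to get BRRRBR; options L={ 0; 1/8 } R={ 3/16; 1/4; 1/2; 1 } = 5/32
step 7: add Red to get BRRRBRR; options L={ 0; 1/8 } R={ 5/32; 3/16; 1/4; 1/2; 1 } = 9/64
step 8: add Blue to get BRRRBRRB; options L={ 0; 1/8; 9/64 } R={ 5/32; 3/16; 1/4; 1/2; 1 } = 19/128
step 9: add Blue to get BRRRBRRBB; options L={ 0; 1/8; 9/64; 19/128 } R={ 5/32; 3/16; 1/4; 1/2; 1 } = 39/256
step 10: add Blue to get BRRRBRRBBB; options L={ 0; 1/8; 9/64; 19/128; 39/256 } R={ 5/32; 3/16; 1/4; 1/2; 1 } = 79/512
step 11: add Red to get BRRRBRRBBBR; options L={ 0; 1/8; 9/64; 19/128; 39/256 } R={ 79/512; 5/32; 3/16; 1/4; 1/2; 1 } = 157/1024
step 12: add Red to get BRRRBRRBBBRR; options L={ 0; 1/8; 9/64; 19/128; 39/256 } R={ 157/1024; 79/512; 5/32; 3/16; 1/4; 1/2; 1 } = 313/2048
step 13: add Blue to get BRRRBRRBBBRRB; options L={ 0; 1/8; 9/64; 19/128; 39/256; 313/2048 } R={ 157/1024; 79/512; 5/32; 3/16; 1/4; 1/2; 1 } = 627/4096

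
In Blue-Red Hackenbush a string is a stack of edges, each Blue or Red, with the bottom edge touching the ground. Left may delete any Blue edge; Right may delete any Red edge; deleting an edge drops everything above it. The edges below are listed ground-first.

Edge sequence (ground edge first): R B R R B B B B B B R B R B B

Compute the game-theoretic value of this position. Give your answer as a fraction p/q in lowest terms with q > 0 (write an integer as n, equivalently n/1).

Build v(s[:k]) for k = 1..15, string s = R B R R B B B B B B R B R B B.
R: Left { · }, Right { 0 } ⇒ simplest -1
RB: Left { -1 }, Right { 0 } ⇒ simplest -1/2
RBR: Left { -1 }, Right { -1/2, 0 } ⇒ simplest -3/4
RBRR: Left { -1 }, Right { -3/4, -1/2, 0 } ⇒ simplest -7/8
RBRRB: Left { -1, -7/8 }, Right { -3/4, -1/2, 0 } ⇒ simplest -13/16
RBRRBB: Left { -1, -7/8, -13/16 }, Right { -3/4, -1/2, 0 } ⇒ simplest -25/32
RBRRBBB: Left { -1, -7/8, -13/16, -25/32 }, Right { -3/4, -1/2, 0 } ⇒ simplest -49/64
RBRRBBBB: Left { -1, -7/8, -13/16, -25/32, -49/64 }, Right { -3/4, -1/2, 0 } ⇒ simplest -97/128
RBRRBBBBB: Left { -1, -7/8, -13/16, -25/32, -49/64, -97/128 }, Right { -3/4, -1/2, 0 } ⇒ simplest -193/256
RBRRBBBBBB: Left { -1, -7/8, -13/16, -25/32, -49/64, -97/128, -193/256 }, Right { -3/4, -1/2, 0 } ⇒ simplest -385/512
RBRRBBBBBBR: Left { -1, -7/8, -13/16, -25/32, -49/64, -97/128, -193/256 }, Right { -385/512, -3/4, -1/2, 0 } ⇒ simplest -771/1024
RBRRBBBBBBRB: Left { -1, -7/8, -13/16, -25/32, -49/64, -97/128, -193/256, -771/1024 }, Right { -385/512, -3/4, -1/2, 0 } ⇒ simplest -1541/2048
RBRRBBBBBBRBR: Left { -1, -7/8, -13/16, -25/32, -49/64, -97/128, -193/256, -771/1024 }, Right { -1541/2048, -385/512, -3/4, -1/2, 0 } ⇒ simplest -3083/4096
RBRRBBBBBBRBRB: Left { -1, -7/8, -13/16, -25/32, -49/64, -97/128, -193/256, -771/1024, -3083/4096 }, Right { -1541/2048, -385/512, -3/4, -1/2, 0 } ⇒ simplest -6165/8192
RBRRBBBBBBRBRBB: Left { -1, -7/8, -13/16, -25/32, -49/64, -97/128, -193/256, -771/1024, -3083/4096, -6165/8192 }, Right { -1541/2048, -385/512, -3/4, -1/2, 0 } ⇒ simplest -12329/16384

-12329/16384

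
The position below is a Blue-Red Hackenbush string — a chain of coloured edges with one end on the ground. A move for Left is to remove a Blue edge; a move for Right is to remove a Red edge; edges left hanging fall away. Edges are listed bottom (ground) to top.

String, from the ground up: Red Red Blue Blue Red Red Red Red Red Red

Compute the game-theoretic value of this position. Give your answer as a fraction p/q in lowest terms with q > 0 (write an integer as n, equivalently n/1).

G(R) = { none | 0 } ⇒ -1
G(RR) = { none | -1 0 } ⇒ -2
G(RRB) = { -2 | -1 0 } ⇒ -3/2
G(RRBB) = { -2 -3/2 | -1 0 } ⇒ -5/4
G(RRBBR) = { -2 -3/2 | -5/4 -1 0 } ⇒ -11/8
G(RRBBRR) = { -2 -3/2 | -11/8 -5/4 -1 0 } ⇒ -23/16
G(RRBBRRR) = { -2 -3/2 | -23/16 -11/8 -5/4 -1 0 } ⇒ -47/32
G(RRBBRRRR) = { -2 -3/2 | -47/32 -23/16 -11/8 -5/4 -1 0 } ⇒ -95/64
G(RRBBRRRRR) = { -2 -3/2 | -95/64 -47/32 -23/16 -11/8 -5/4 -1 0 } ⇒ -191/128
G(RRBBRRRRRR) = { -2 -3/2 | -191/128 -95/64 -47/32 -23/16 -11/8 -5/4 -1 0 } ⇒ -383/256

-383/256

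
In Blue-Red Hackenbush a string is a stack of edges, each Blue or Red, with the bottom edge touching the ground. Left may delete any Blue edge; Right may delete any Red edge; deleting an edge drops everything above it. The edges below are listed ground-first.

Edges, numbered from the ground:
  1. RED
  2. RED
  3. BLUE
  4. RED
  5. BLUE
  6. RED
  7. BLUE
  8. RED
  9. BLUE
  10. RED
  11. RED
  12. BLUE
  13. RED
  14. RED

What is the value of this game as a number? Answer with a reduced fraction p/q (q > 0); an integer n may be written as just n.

Recurse on prefixes of the 14-edge string RED RED BLUE RED BLUE RED BLUE RED BLUE RED RED BLUE RED RED:
v_1 [R]  L=[]  R=[0]  = -1
v_2 [RR]  L=[]  R=[-1,0]  = -2
v_3 [RRB]  L=[-2]  R=[-1,0]  = -3/2
v_4 [RRBR]  L=[-2]  R=[-3/2,-1,0]  = -7/4
v_5 [RRBRB]  L=[-2,-7/4]  R=[-3/2,-1,0]  = -13/8
v_6 [RRBRBR]  L=[-2,-7/4]  R=[-13/8,-3/2,-1,0]  = -27/16
v_7 [RRBRBRB]  L=[-2,-7/4,-27/16]  R=[-13/8,-3/2,-1,0]  = -53/32
v_8 [RRBRBRBR]  L=[-2,-7/4,-27/16]  R=[-53/32,-13/8,-3/2,-1,0]  = -107/64
v_9 [RRBRBRBRB]  L=[-2,-7/4,-27/16,-107/64]  R=[-53/32,-13/8,-3/2,-1,0]  = -213/128
v_10 [RRBRBRBRBR]  L=[-2,-7/4,-27/16,-107/64]  R=[-213/128,-53/32,-13/8,-3/2,-1,0]  = -427/256
v_11 [RRBRBRBRBRR]  L=[-2,-7/4,-27/16,-107/64]  R=[-427/256,-213/128,-53/32,-13/8,-3/2,-1,0]  = -855/512
v_12 [RRBRBRBRBRRB]  L=[-2,-7/4,-27/16,-107/64,-855/512]  R=[-427/256,-213/128,-53/32,-13/8,-3/2,-1,0]  = -1709/1024
v_13 [RRBRBRBRBRRBR]  L=[-2,-7/4,-27/16,-107/64,-855/512]  R=[-1709/1024,-427/256,-213/128,-53/32,-13/8,-3/2,-1,0]  = -3419/2048
v_14 [RRBRBRBRBRRBRR]  L=[-2,-7/4,-27/16,-107/64,-855/512]  R=[-3419/2048,-1709/1024,-427/256,-213/128,-53/32,-13/8,-3/2,-1,0]  = -6839/4096

-6839/4096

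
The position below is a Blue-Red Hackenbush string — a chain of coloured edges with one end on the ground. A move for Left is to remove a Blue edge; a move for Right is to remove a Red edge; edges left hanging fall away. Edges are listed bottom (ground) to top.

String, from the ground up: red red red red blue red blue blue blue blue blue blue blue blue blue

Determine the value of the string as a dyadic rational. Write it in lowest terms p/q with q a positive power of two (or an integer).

-7169/2048

edge 1 of 15 (red): { · | 0 } = -1
edge 2 of 15 (red): { · | -1, 0 } = -2
edge 3 of 15 (red): { · | -2, -1, 0 } = -3
edge 4 of 15 (red): { · | -3, -2, -1, 0 } = -4
edge 5 of 15 (blue): { -4 | -3, -2, -1, 0 } = -7/2
edge 6 of 15 (red): { -4 | -7/2, -3, -2, -1, 0 } = -15/4
edge 7 of 15 (blue): { -4, -15/4 | -7/2, -3, -2, -1, 0 } = -29/8
edge 8 of 15 (blue): { -4, -15/4, -29/8 | -7/2, -3, -2, -1, 0 } = -57/16
edge 9 of 15 (blue): { -4, -15/4, -29/8, -57/16 | -7/2, -3, -2, -1, 0 } = -113/32
edge 10 of 15 (blue): { -4, -15/4, -29/8, -57/16, -113/32 | -7/2, -3, -2, -1, 0 } = -225/64
edge 11 of 15 (blue): { -4, -15/4, -29/8, -57/16, -113/32, -225/64 | -7/2, -3, -2, -1, 0 } = -449/128
edge 12 of 15 (blue): { -4, -15/4, -29/8, -57/16, -113/32, -225/64, -449/128 | -7/2, -3, -2, -1, 0 } = -897/256
edge 13 of 15 (blue): { -4, -15/4, -29/8, -57/16, -113/32, -225/64, -449/128, -897/256 | -7/2, -3, -2, -1, 0 } = -1793/512
edge 14 of 15 (blue): { -4, -15/4, -29/8, -57/16, -113/32, -225/64, -449/128, -897/256, -1793/512 | -7/2, -3, -2, -1, 0 } = -3585/1024
edge 15 of 15 (blue): { -4, -15/4, -29/8, -57/16, -113/32, -225/64, -449/128, -897/256, -1793/512, -3585/1024 | -7/2, -3, -2, -1, 0 } = -7169/2048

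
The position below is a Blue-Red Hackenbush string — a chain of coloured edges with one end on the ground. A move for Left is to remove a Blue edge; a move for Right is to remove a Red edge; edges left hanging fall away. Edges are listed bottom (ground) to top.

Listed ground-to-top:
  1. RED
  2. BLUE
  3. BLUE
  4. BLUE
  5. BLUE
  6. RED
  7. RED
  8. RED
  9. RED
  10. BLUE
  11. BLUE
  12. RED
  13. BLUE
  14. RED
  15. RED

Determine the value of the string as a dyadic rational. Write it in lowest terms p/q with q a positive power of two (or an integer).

-1943/16384

Build g(s[:k]) for k = 1..15, string s = RED BLUE BLUE BLUE BLUE RED RED RED RED BLUE BLUE RED BLUE RED RED.
step 1: add RED to get R; options L={ · } R={ 0 } gives -1
step 2: add BLUE to get RB; options L={ -1 } R={ 0 } gives -1/2
step 3: add BLUE to get RBB; options L={ -1 -1/2 } R={ 0 } gives -1/4
step 4: add BLUE to get RBBB; options L={ -1 -1/2 -1/4 } R={ 0 } gives -1/8
step 5: add BLUE to get RBBBB; options L={ -1 -1/2 -1/4 -1/8 } R={ 0 } gives -1/16
step 6: add RED to get RBBBBR; options L={ -1 -1/2 -1/4 -1/8 } R={ -1/16 0 } gives -3/32
step 7: add RED to get RBBBBRR; options L={ -1 -1/2 -1/4 -1/8 } R={ -3/32 -1/16 0 } gives -7/64
step 8: add RED to get RBBBBRRR; options L={ -1 -1/2 -1/4 -1/8 } R={ -7/64 -3/32 -1/16 0 } gives -15/128
step 9: add RED to get RBBBBRRRR; options L={ -1 -1/2 -1/4 -1/8 } R={ -15/128 -7/64 -3/32 -1/16 0 } gives -31/256
step 10: add BLUE to get RBBBBRRRRB; options L={ -1 -1/2 -1/4 -1/8 -31/256 } R={ -15/128 -7/64 -3/32 -1/16 0 } gives -61/512
step 11: add BLUE to get RBBBBRRRRBB; options L={ -1 -1/2 -1/4 -1/8 -31/256 -61/512 } R={ -15/128 -7/64 -3/32 -1/16 0 } gives -121/1024
step 12: add RED to get RBBBBRRRRBBR; options L={ -1 -1/2 -1/4 -1/8 -31/256 -61/512 } R={ -121/1024 -15/128 -7/64 -3/32 -1/16 0 } gives -243/2048
step 13: add BLUE to get RBBBBRRRRBBRB; options L={ -1 -1/2 -1/4 -1/8 -31/256 -61/512 -243/2048 } R={ -121/1024 -15/128 -7/64 -3/32 -1/16 0 } gives -485/4096
step 14: add RED to get RBBBBRRRRBBRBR; options L={ -1 -1/2 -1/4 -1/8 -31/256 -61/512 -243/2048 } R={ -485/4096 -121/1024 -15/128 -7/64 -3/32 -1/16 0 } gives -971/8192
step 15: add RED to get RBBBBRRRRBBRBRR; options L={ -1 -1/2 -1/4 -1/8 -31/256 -61/512 -243/2048 } R={ -971/8192 -485/4096 -121/1024 -15/128 -7/64 -3/32 -1/16 0 } gives -1943/16384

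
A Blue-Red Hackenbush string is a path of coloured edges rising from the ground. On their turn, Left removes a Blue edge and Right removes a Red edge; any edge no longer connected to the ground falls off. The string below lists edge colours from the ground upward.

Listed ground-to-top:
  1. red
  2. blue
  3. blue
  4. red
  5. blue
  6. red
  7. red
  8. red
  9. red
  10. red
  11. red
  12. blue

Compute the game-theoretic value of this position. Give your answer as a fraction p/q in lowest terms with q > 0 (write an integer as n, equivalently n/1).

-765/2048

Build v(s[:k]) for k = 1..12, string s = red blue blue red blue red red red red red red blue.
step 1: add red to get r; options L={  } R={ 0 } gives -1
step 2: add blue to get rb; options L={ -1 } R={ 0 } gives -1/2
step 3: add blue to get rbb; options L={ -1, -1/2 } R={ 0 } gives -1/4
step 4: add red to get rbbr; options L={ -1, -1/2 } R={ -1/4, 0 } gives -3/8
step 5: add blue to get rbbrb; options L={ -1, -1/2, -3/8 } R={ -1/4, 0 } gives -5/16
step 6: add red to get rbbrbr; options L={ -1, -1/2, -3/8 } R={ -5/16, -1/4, 0 } gives -11/32
step 7: add red to get rbbrbrr; options L={ -1, -1/2, -3/8 } R={ -11/32, -5/16, -1/4, 0 } gives -23/64
step 8: add red to get rbbrbrrr; options L={ -1, -1/2, -3/8 } R={ -23/64, -11/32, -5/16, -1/4, 0 } gives -47/128
step 9: add red to get rbbrbrrrr; options L={ -1, -1/2, -3/8 } R={ -47/128, -23/64, -11/32, -5/16, -1/4, 0 } gives -95/256
step 10: add red to get rbbrbrrrrr; options L={ -1, -1/2, -3/8 } R={ -95/256, -47/128, -23/64, -11/32, -5/16, -1/4, 0 } gives -191/512
step 11: add red to get rbbrbrrrrrr; options L={ -1, -1/2, -3/8 } R={ -191/512, -95/256, -47/128, -23/64, -11/32, -5/16, -1/4, 0 } gives -383/1024
step 12: add blue to get rbbrbrrrrrrb; options L={ -1, -1/2, -3/8, -383/1024 } R={ -191/512, -95/256, -47/128, -23/64, -11/32, -5/16, -1/4, 0 } gives -765/2048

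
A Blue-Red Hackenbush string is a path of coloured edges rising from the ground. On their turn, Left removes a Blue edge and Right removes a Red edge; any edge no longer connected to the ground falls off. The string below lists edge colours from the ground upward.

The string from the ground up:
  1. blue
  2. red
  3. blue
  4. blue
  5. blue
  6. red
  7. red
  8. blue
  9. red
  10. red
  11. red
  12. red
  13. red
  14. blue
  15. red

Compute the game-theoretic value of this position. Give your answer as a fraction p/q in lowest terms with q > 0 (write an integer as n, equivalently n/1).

14597/16384

v(b) = { 0 | none } => 1
v(br) = { 0 | 1 } => 1/2
v(brb) = { 0, 1/2 | 1 } => 3/4
v(brbb) = { 0, 1/2, 3/4 | 1 } => 7/8
v(brbbb) = { 0, 1/2, 3/4, 7/8 | 1 } => 15/16
v(brbbbr) = { 0, 1/2, 3/4, 7/8 | 15/16, 1 } => 29/32
v(brbbbrr) = { 0, 1/2, 3/4, 7/8 | 29/32, 15/16, 1 } => 57/64
v(brbbbrrb) = { 0, 1/2, 3/4, 7/8, 57/64 | 29/32, 15/16, 1 } => 115/128
v(brbbbrrbr) = { 0, 1/2, 3/4, 7/8, 57/64 | 115/128, 29/32, 15/16, 1 } => 229/256
v(brbbbrrbrr) = { 0, 1/2, 3/4, 7/8, 57/64 | 229/256, 115/128, 29/32, 15/16, 1 } => 457/512
v(brbbbrrbrrr) = { 0, 1/2, 3/4, 7/8, 57/64 | 457/512, 229/256, 115/128, 29/32, 15/16, 1 } => 913/1024
v(brbbbrrbrrrr) = { 0, 1/2, 3/4, 7/8, 57/64 | 913/1024, 457/512, 229/256, 115/128, 29/32, 15/16, 1 } => 1825/2048
v(brbbbrrbrrrrr) = { 0, 1/2, 3/4, 7/8, 57/64 | 1825/2048, 913/1024, 457/512, 229/256, 115/128, 29/32, 15/16, 1 } => 3649/4096
v(brbbbrrbrrrrrb) = { 0, 1/2, 3/4, 7/8, 57/64, 3649/4096 | 1825/2048, 913/1024, 457/512, 229/256, 115/128, 29/32, 15/16, 1 } => 7299/8192
v(brbbbrrbrrrrrbr) = { 0, 1/2, 3/4, 7/8, 57/64, 3649/4096 | 7299/8192, 1825/2048, 913/1024, 457/512, 229/256, 115/128, 29/32, 15/16, 1 } => 14597/16384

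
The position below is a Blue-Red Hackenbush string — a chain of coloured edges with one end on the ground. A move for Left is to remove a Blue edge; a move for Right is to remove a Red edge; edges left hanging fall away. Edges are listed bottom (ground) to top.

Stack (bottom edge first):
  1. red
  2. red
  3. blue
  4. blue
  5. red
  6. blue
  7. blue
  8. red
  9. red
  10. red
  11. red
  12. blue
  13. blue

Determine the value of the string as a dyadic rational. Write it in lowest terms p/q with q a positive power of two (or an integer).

Build G(s[:k]) for k = 1..13, string s = red red blue blue red blue blue red red red red blue blue.
G_1 [r]  L=[]  R=[0]  → -1
G_2 [rr]  L=[]  R=[-1, 0]  → -2
G_3 [rrb]  L=[-2]  R=[-1, 0]  → -3/2
G_4 [rrbb]  L=[-2, -3/2]  R=[-1, 0]  → -5/4
G_5 [rrbbr]  L=[-2, -3/2]  R=[-5/4, -1, 0]  → -11/8
G_6 [rrbbrb]  L=[-2, -3/2, -11/8]  R=[-5/4, -1, 0]  → -21/16
G_7 [rrbbrbb]  L=[-2, -3/2, -11/8, -21/16]  R=[-5/4, -1, 0]  → -41/32
G_8 [rrbbrbbr]  L=[-2, -3/2, -11/8, -21/16]  R=[-41/32, -5/4, -1, 0]  → -83/64
G_9 [rrbbrbbrr]  L=[-2, -3/2, -11/8, -21/16]  R=[-83/64, -41/32, -5/4, -1, 0]  → -167/128
G_10 [rrbbrbbrrr]  L=[-2, -3/2, -11/8, -21/16]  R=[-167/128, -83/64, -41/32, -5/4, -1, 0]  → -335/256
G_11 [rrbbrbbrrrr]  L=[-2, -3/2, -11/8, -21/16]  R=[-335/256, -167/128, -83/64, -41/32, -5/4, -1, 0]  → -671/512
G_12 [rrbbrbbrrrrb]  L=[-2, -3/2, -11/8, -21/16, -671/512]  R=[-335/256, -167/128, -83/64, -41/32, -5/4, -1, 0]  → -1341/1024
G_13 [rrbbrbbrrrrbb]  L=[-2, -3/2, -11/8, -21/16, -671/512, -1341/1024]  R=[-335/256, -167/128, -83/64, -41/32, -5/4, -1, 0]  → -2681/2048

-2681/2048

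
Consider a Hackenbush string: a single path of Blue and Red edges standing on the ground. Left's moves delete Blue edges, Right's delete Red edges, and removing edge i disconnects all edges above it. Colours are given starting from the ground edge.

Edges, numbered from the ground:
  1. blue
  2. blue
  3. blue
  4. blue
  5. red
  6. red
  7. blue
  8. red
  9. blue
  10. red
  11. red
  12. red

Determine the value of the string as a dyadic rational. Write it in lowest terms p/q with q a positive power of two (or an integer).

849/256

g_1 [b]  L=[0]  R=[—]  gives 1
g_2 [bb]  L=[0; 1]  R=[—]  gives 2
g_3 [bbb]  L=[0; 1; 2]  R=[—]  gives 3
g_4 [bbbb]  L=[0; 1; 2; 3]  R=[—]  gives 4
g_5 [bbbbr]  L=[0; 1; 2; 3]  R=[4]  gives 7/2
g_6 [bbbbrr]  L=[0; 1; 2; 3]  R=[7/2; 4]  gives 13/4
g_7 [bbbbrrb]  L=[0; 1; 2; 3; 13/4]  R=[7/2; 4]  gives 27/8
g_8 [bbbbrrbr]  L=[0; 1; 2; 3; 13/4]  R=[27/8; 7/2; 4]  gives 53/16
g_9 [bbbbrrbrb]  L=[0; 1; 2; 3; 13/4; 53/16]  R=[27/8; 7/2; 4]  gives 107/32
g_10 [bbbbrrbrbr]  L=[0; 1; 2; 3; 13/4; 53/16]  R=[107/32; 27/8; 7/2; 4]  gives 213/64
g_11 [bbbbrrbrbrr]  L=[0; 1; 2; 3; 13/4; 53/16]  R=[213/64; 107/32; 27/8; 7/2; 4]  gives 425/128
g_12 [bbbbrrbrbrrr]  L=[0; 1; 2; 3; 13/4; 53/16]  R=[425/128; 213/64; 107/32; 27/8; 7/2; 4]  gives 849/256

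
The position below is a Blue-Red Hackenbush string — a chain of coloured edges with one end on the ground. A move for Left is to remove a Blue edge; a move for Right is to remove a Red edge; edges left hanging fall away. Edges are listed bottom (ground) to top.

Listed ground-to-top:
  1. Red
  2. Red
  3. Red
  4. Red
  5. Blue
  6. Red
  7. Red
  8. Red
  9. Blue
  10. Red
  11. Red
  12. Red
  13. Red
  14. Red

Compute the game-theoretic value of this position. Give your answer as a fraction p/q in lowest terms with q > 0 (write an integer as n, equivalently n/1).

-4031/1024

edge 1 of 14 (Red): { none | 0 } gives -1
edge 2 of 14 (Red): { none | -1,0 } gives -2
edge 3 of 14 (Red): { none | -2,-1,0 } gives -3
edge 4 of 14 (Red): { none | -3,-2,-1,0 } gives -4
edge 5 of 14 (Blue): { -4 | -3,-2,-1,0 } gives -7/2
edge 6 of 14 (Red): { -4 | -7/2,-3,-2,-1,0 } gives -15/4
edge 7 of 14 (Red): { -4 | -15/4,-7/2,-3,-2,-1,0 } gives -31/8
edge 8 of 14 (Red): { -4 | -31/8,-15/4,-7/2,-3,-2,-1,0 } gives -63/16
edge 9 of 14 (Blue): { -4,-63/16 | -31/8,-15/4,-7/2,-3,-2,-1,0 } gives -125/32
edge 10 of 14 (Red): { -4,-63/16 | -125/32,-31/8,-15/4,-7/2,-3,-2,-1,0 } gives -251/64
edge 11 of 14 (Red): { -4,-63/16 | -251/64,-125/32,-31/8,-15/4,-7/2,-3,-2,-1,0 } gives -503/128
edge 12 of 14 (Red): { -4,-63/16 | -503/128,-251/64,-125/32,-31/8,-15/4,-7/2,-3,-2,-1,0 } gives -1007/256
edge 13 of 14 (Red): { -4,-63/16 | -1007/256,-503/128,-251/64,-125/32,-31/8,-15/4,-7/2,-3,-2,-1,0 } gives -2015/512
edge 14 of 14 (Red): { -4,-63/16 | -2015/512,-1007/256,-503/128,-251/64,-125/32,-31/8,-15/4,-7/2,-3,-2,-1,0 } gives -4031/1024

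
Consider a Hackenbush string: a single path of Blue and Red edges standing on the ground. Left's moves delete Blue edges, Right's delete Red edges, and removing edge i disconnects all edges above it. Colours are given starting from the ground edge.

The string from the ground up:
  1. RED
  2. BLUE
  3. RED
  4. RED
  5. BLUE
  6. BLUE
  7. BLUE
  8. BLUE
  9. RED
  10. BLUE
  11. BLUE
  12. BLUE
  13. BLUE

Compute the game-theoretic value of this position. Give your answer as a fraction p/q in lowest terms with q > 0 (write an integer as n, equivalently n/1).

R: Left { — }, Right { 0 } — simplest -1
RB: Left { -1 }, Right { 0 } — simplest -1/2
RBR: Left { -1 }, Right { -1/2 0 } — simplest -3/4
RBRR: Left { -1 }, Right { -3/4 -1/2 0 } — simplest -7/8
RBRRB: Left { -1 -7/8 }, Right { -3/4 -1/2 0 } — simplest -13/16
RBRRBB: Left { -1 -7/8 -13/16 }, Right { -3/4 -1/2 0 } — simplest -25/32
RBRRBBB: Left { -1 -7/8 -13/16 -25/32 }, Right { -3/4 -1/2 0 } — simplest -49/64
RBRRBBBB: Left { -1 -7/8 -13/16 -25/32 -49/64 }, Right { -3/4 -1/2 0 } — simplest -97/128
RBRRBBBBR: Left { -1 -7/8 -13/16 -25/32 -49/64 }, Right { -97/128 -3/4 -1/2 0 } — simplest -195/256
RBRRBBBBRB: Left { -1 -7/8 -13/16 -25/32 -49/64 -195/256 }, Right { -97/128 -3/4 -1/2 0 } — simplest -389/512
RBRRBBBBRBB: Left { -1 -7/8 -13/16 -25/32 -49/64 -195/256 -389/512 }, Right { -97/128 -3/4 -1/2 0 } — simplest -777/1024
RBRRBBBBRBBB: Left { -1 -7/8 -13/16 -25/32 -49/64 -195/256 -389/512 -777/1024 }, Right { -97/128 -3/4 -1/2 0 } — simplest -1553/2048
RBRRBBBBRBBBB: Left { -1 -7/8 -13/16 -25/32 -49/64 -195/256 -389/512 -777/1024 -1553/2048 }, Right { -97/128 -3/4 -1/2 0 } — simplest -3105/4096

-3105/4096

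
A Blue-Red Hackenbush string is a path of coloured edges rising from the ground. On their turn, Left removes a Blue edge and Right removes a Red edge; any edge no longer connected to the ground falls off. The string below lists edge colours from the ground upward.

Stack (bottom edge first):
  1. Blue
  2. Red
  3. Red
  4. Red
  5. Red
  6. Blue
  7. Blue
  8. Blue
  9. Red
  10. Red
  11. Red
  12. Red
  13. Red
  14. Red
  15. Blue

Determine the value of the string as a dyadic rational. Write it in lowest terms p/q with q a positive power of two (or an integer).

1795/16384

Prefix values for Blue Red Red Red Red Blue Blue Blue Red Red Red Red Red Red Blue via {L|R} + simplicity:
edge 1 of 15 (Blue): { 0 | · } — 1
edge 2 of 15 (Red): { 0 | 1 } — 1/2
edge 3 of 15 (Red): { 0 | 1/2,1 } — 1/4
edge 4 of 15 (Red): { 0 | 1/4,1/2,1 } — 1/8
edge 5 of 15 (Red): { 0 | 1/8,1/4,1/2,1 } — 1/16
edge 6 of 15 (Blue): { 0,1/16 | 1/8,1/4,1/2,1 } — 3/32
edge 7 of 15 (Blue): { 0,1/16,3/32 | 1/8,1/4,1/2,1 } — 7/64
edge 8 of 15 (Blue): { 0,1/16,3/32,7/64 | 1/8,1/4,1/2,1 } — 15/128
edge 9 of 15 (Red): { 0,1/16,3/32,7/64 | 15/128,1/8,1/4,1/2,1 } — 29/256
edge 10 of 15 (Red): { 0,1/16,3/32,7/64 | 29/256,15/128,1/8,1/4,1/2,1 } — 57/512
edge 11 of 15 (Red): { 0,1/16,3/32,7/64 | 57/512,29/256,15/128,1/8,1/4,1/2,1 } — 113/1024
edge 12 of 15 (Red): { 0,1/16,3/32,7/64 | 113/1024,57/512,29/256,15/128,1/8,1/4,1/2,1 } — 225/2048
edge 13 of 15 (Red): { 0,1/16,3/32,7/64 | 225/2048,113/1024,57/512,29/256,15/128,1/8,1/4,1/2,1 } — 449/4096
edge 14 of 15 (Red): { 0,1/16,3/32,7/64 | 449/4096,225/2048,113/1024,57/512,29/256,15/128,1/8,1/4,1/2,1 } — 897/8192
edge 15 of 15 (Blue): { 0,1/16,3/32,7/64,897/8192 | 449/4096,225/2048,113/1024,57/512,29/256,15/128,1/8,1/4,1/2,1 } — 1795/16384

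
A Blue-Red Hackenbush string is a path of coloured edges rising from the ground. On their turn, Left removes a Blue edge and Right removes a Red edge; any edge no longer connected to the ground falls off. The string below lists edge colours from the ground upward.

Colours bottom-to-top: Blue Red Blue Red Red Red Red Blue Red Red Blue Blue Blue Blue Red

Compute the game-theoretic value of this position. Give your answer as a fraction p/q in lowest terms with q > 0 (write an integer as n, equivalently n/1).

1 of 15 · B · max L 0 · min R +∞ ⇒ 1
2 of 15 · BR · max L 0 · min R 1 ⇒ 1/2
3 of 15 · BRB · max L 1/2 · min R 1 ⇒ 3/4
4 of 15 · BRBR · max L 1/2 · min R 3/4 ⇒ 5/8
5 of 15 · BRBRR · max L 1/2 · min R 5/8 ⇒ 9/16
6 of 15 · BRBRRR · max L 1/2 · min R 9/16 ⇒ 17/32
7 of 15 · BRBRRRR · max L 1/2 · min R 17/32 ⇒ 33/64
8 of 15 · BRBRRRRB · max L 33/64 · min R 17/32 ⇒ 67/128
9 of 15 · BRBRRRRBR · max L 33/64 · min R 67/128 ⇒ 133/256
10 of 15 · BRBRRRRBRR · max L 33/64 · min R 133/256 ⇒ 265/512
11 of 15 · BRBRRRRBRRB · max L 265/512 · min R 133/256 ⇒ 531/1024
12 of 15 · BRBRRRRBRRBB · max L 531/1024 · min R 133/256 ⇒ 1063/2048
13 of 15 · BRBRRRRBRRBBB · max L 1063/2048 · min R 133/256 ⇒ 2127/4096
14 of 15 · BRBRRRRBRRBBBB · max L 2127/4096 · min R 133/256 ⇒ 4255/8192
15 of 15 · BRBRRRRBRRBBBBR · max L 2127/4096 · min R 4255/8192 ⇒ 8509/16384

8509/16384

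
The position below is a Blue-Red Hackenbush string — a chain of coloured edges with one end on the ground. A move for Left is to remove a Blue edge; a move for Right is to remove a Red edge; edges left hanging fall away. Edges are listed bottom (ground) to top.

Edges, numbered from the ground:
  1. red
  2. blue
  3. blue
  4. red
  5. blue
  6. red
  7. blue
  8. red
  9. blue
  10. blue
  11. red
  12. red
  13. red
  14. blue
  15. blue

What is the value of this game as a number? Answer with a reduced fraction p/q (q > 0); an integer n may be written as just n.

-5433/16384

step 1: add red to get r; options L={ · } R={ 0 } ⇒ -1
step 2: add blue to get rb; options L={ -1 } R={ 0 } ⇒ -1/2
step 3: add blue to get rbb; options L={ -1; -1/2 } R={ 0 } ⇒ -1/4
step 4: add red to get rbbr; options L={ -1; -1/2 } R={ -1/4; 0 } ⇒ -3/8
step 5: add blue to get rbbrb; options L={ -1; -1/2; -3/8 } R={ -1/4; 0 } ⇒ -5/16
step 6: add red to get rbbrbr; options L={ -1; -1/2; -3/8 } R={ -5/16; -1/4; 0 } ⇒ -11/32
step 7: add blue to get rbbrbrb; options L={ -1; -1/2; -3/8; -11/32 } R={ -5/16; -1/4; 0 } ⇒ -21/64
step 8: add red to get rbbrbrbr; options L={ -1; -1/2; -3/8; -11/32 } R={ -21/64; -5/16; -1/4; 0 } ⇒ -43/128
step 9: add blue to get rbbrbrbrb; options L={ -1; -1/2; -3/8; -11/32; -43/128 } R={ -21/64; -5/16; -1/4; 0 } ⇒ -85/256
step 10: add blue to get rbbrbrbrbb; options L={ -1; -1/2; -3/8; -11/32; -43/128; -85/256 } R={ -21/64; -5/16; -1/4; 0 } ⇒ -169/512
step 11: add red to get rbbrbrbrbbr; options L={ -1; -1/2; -3/8; -11/32; -43/128; -85/256 } R={ -169/512; -21/64; -5/16; -1/4; 0 } ⇒ -339/1024
step 12: add red to get rbbrbrbrbbrr; options L={ -1; -1/2; -3/8; -11/32; -43/128; -85/256 } R={ -339/1024; -169/512; -21/64; -5/16; -1/4; 0 } ⇒ -679/2048
step 13: add red to get rbbrbrbrbbrrr; options L={ -1; -1/2; -3/8; -11/32; -43/128; -85/256 } R={ -679/2048; -339/1024; -169/512; -21/64; -5/16; -1/4; 0 } ⇒ -1359/4096
step 14: add blue to get rbbrbrbrbbrrrb; options L={ -1; -1/2; -3/8; -11/32; -43/128; -85/256; -1359/4096 } R={ -679/2048; -339/1024; -169/512; -21/64; -5/16; -1/4; 0 } ⇒ -2717/8192
step 15: add blue to get rbbrbrbrbbrrrbb; options L={ -1; -1/2; -3/8; -11/32; -43/128; -85/256; -1359/4096; -2717/8192 } R={ -679/2048; -339/1024; -169/512; -21/64; -5/16; -1/4; 0 } ⇒ -5433/16384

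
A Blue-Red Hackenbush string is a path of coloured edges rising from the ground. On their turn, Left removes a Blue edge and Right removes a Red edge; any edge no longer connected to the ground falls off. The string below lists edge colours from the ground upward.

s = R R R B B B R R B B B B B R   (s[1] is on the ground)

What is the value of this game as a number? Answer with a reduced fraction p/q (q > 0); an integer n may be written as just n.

Build v(s[:k]) for k = 1..14, string s = R R R B B B R R B B B B B R.
v_1 [R]  L=[—]  R=[0]  ⇒ -1
v_2 [RR]  L=[—]  R=[-1; 0]  ⇒ -2
v_3 [RRR]  L=[—]  R=[-2; -1; 0]  ⇒ -3
v_4 [RRRB]  L=[-3]  R=[-2; -1; 0]  ⇒ -5/2
v_5 [RRRBB]  L=[-3; -5/2]  R=[-2; -1; 0]  ⇒ -9/4
v_6 [RRRBBB]  L=[-3; -5/2; -9/4]  R=[-2; -1; 0]  ⇒ -17/8
v_7 [RRRBBBR]  L=[-3; -5/2; -9/4]  R=[-17/8; -2; -1; 0]  ⇒ -35/16
v_8 [RRRBBBRR]  L=[-3; -5/2; -9/4]  R=[-35/16; -17/8; -2; -1; 0]  ⇒ -71/32
v_9 [RRRBBBRRB]  L=[-3; -5/2; -9/4; -71/32]  R=[-35/16; -17/8; -2; -1; 0]  ⇒ -141/64
v_10 [RRRBBBRRBB]  L=[-3; -5/2; -9/4; -71/32; -141/64]  R=[-35/16; -17/8; -2; -1; 0]  ⇒ -281/128
v_11 [RRRBBBRRBBB]  L=[-3; -5/2; -9/4; -71/32; -141/64; -281/128]  R=[-35/16; -17/8; -2; -1; 0]  ⇒ -561/256
v_12 [RRRBBBRRBBBB]  L=[-3; -5/2; -9/4; -71/32; -141/64; -281/128; -561/256]  R=[-35/16; -17/8; -2; -1; 0]  ⇒ -1121/512
v_13 [RRRBBBRRBBBBB]  L=[-3; -5/2; -9/4; -71/32; -141/64; -281/128; -561/256; -1121/512]  R=[-35/16; -17/8; -2; -1; 0]  ⇒ -2241/1024
v_14 [RRRBBBRRBBBBBR]  L=[-3; -5/2; -9/4; -71/32; -141/64; -281/128; -561/256; -1121/512]  R=[-2241/1024; -35/16; -17/8; -2; -1; 0]  ⇒ -4483/2048

-4483/2048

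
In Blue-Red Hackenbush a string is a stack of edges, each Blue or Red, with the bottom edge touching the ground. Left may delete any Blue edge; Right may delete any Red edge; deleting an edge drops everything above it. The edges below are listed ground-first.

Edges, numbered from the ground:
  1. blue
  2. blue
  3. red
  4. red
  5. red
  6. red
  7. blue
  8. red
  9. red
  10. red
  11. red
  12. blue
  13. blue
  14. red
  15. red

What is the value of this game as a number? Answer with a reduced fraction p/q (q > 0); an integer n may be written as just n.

8729/8192

step 1: add blue to get b; options L={ 0 } R={ · } → 1
step 2: add blue to get bb; options L={ 0 1 } R={ · } → 2
step 3: add red to get bbr; options L={ 0 1 } R={ 2 } → 3/2
step 4: add red to get bbrr; options L={ 0 1 } R={ 3/2 2 } → 5/4
step 5: add red to get bbrrr; options L={ 0 1 } R={ 5/4 3/2 2 } → 9/8
step 6: add red to get bbrrrr; options L={ 0 1 } R={ 9/8 5/4 3/2 2 } → 17/16
step 7: add blue to get bbrrrrb; options L={ 0 1 17/16 } R={ 9/8 5/4 3/2 2 } → 35/32
step 8: add red to get bbrrrrbr; options L={ 0 1 17/16 } R={ 35/32 9/8 5/4 3/2 2 } → 69/64
step 9: add red to get bbrrrrbrr; options L={ 0 1 17/16 } R={ 69/64 35/32 9/8 5/4 3/2 2 } → 137/128
step 10: add red to get bbrrrrbrrr; options L={ 0 1 17/16 } R={ 137/128 69/64 35/32 9/8 5/4 3/2 2 } → 273/256
step 11: add red to get bbrrrrbrrrr; options L={ 0 1 17/16 } R={ 273/256 137/128 69/64 35/32 9/8 5/4 3/2 2 } → 545/512
step 12: add blue to get bbrrrrbrrrrb; options L={ 0 1 17/16 545/512 } R={ 273/256 137/128 69/64 35/32 9/8 5/4 3/2 2 } → 1091/1024
step 13: add blue to get bbrrrrbrrrrbb; options L={ 0 1 17/16 545/512 1091/1024 } R={ 273/256 137/128 69/64 35/32 9/8 5/4 3/2 2 } → 2183/2048
step 14: add red to get bbrrrrbrrrrbbr; options L={ 0 1 17/16 545/512 1091/1024 } R={ 2183/2048 273/256 137/128 69/64 35/32 9/8 5/4 3/2 2 } → 4365/4096
step 15: add red to get bbrrrrbrrrrbbrr; options L={ 0 1 17/16 545/512 1091/1024 } R={ 4365/4096 2183/2048 273/256 137/128 69/64 35/32 9/8 5/4 3/2 2 } → 8729/8192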